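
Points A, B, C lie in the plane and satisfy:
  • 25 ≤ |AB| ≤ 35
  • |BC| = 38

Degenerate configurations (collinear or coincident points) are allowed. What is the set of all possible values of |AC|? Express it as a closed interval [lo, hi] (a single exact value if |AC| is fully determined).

|AC| ∈ [3, 73]  (≈ [3.0000, 73.0000])

|AB| ∈ [25, 35]
|BC| ∈ {38}
|AC| ∈ [3, 73]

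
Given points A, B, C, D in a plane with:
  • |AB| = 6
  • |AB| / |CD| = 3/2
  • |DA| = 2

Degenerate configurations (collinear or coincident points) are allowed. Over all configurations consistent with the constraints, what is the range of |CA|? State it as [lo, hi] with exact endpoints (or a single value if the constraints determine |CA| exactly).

|AB| ∈ {6}
|AD| ∈ {2}
|CD| ∈ {4}
|BD| ∈ [4, 8]
|AC| ∈ [2, 6]
|BC| ∈ [0, 12]

|CA| ∈ [2, 6]  (≈ [2.0000, 6.0000])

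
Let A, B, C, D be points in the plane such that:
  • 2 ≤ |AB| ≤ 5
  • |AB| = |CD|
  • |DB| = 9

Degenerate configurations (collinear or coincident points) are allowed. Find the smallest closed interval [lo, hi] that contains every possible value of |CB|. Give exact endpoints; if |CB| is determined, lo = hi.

|CB| ∈ [4, 14]  (≈ [4.0000, 14.0000])

|AB| ∈ [2, 5]
|BD| ∈ {9}
|CD| ∈ [2, 5]
|AD| ∈ [4, 14]
|BC| ∈ [4, 14]
|AC| ∈ [0, 19]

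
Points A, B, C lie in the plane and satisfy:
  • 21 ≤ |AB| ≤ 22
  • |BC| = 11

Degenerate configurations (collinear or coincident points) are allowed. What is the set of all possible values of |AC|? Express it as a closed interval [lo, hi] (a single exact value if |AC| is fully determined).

|AC| ∈ [10, 33]  (≈ [10.0000, 33.0000])

|AB| ∈ [21, 22]
|BC| ∈ {11}
|AC| ∈ [10, 33]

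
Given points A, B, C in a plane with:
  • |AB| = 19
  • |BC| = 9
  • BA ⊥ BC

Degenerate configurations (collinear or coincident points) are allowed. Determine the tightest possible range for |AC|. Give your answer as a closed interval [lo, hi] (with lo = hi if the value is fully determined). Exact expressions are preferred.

|AC| = √(442)  (≈ 21.0238)

|AB| ∈ {19}
|BC| ∈ {9}
|AC| ∈ {√(442)}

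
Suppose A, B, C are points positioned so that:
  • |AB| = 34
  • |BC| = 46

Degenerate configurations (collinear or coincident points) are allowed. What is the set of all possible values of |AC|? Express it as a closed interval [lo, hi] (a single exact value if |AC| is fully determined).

|AB| ∈ {34}
|BC| ∈ {46}
|AC| ∈ [12, 80]

|AC| ∈ [12, 80]  (≈ [12.0000, 80.0000])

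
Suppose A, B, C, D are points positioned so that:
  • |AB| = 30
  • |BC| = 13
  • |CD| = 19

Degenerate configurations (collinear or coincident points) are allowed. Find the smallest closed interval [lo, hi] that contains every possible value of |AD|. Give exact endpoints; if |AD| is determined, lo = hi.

|AB| ∈ {30}
|BC| ∈ {13}
|CD| ∈ {19}
|AC| ∈ [17, 43]
|BD| ∈ [6, 32]
|AD| ∈ [0, 62]

|AD| ∈ [0, 62]  (≈ [0.0000, 62.0000])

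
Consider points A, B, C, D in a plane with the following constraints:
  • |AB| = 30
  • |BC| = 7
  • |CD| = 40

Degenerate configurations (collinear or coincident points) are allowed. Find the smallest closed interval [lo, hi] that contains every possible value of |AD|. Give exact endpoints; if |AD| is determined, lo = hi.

|AD| ∈ [3, 77]  (≈ [3.0000, 77.0000])

|AB| ∈ {30}
|BC| ∈ {7}
|CD| ∈ {40}
|AC| ∈ [23, 37]
|BD| ∈ [33, 47]
|AD| ∈ [3, 77]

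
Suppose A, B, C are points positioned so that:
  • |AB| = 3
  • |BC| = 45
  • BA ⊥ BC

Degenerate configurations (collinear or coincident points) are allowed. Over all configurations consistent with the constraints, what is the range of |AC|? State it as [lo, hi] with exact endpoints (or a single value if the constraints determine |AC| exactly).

|AC| = 3·√(226)  (≈ 45.0999)

|AB| ∈ {3}
|BC| ∈ {45}
|AC| ∈ {3·√(226)}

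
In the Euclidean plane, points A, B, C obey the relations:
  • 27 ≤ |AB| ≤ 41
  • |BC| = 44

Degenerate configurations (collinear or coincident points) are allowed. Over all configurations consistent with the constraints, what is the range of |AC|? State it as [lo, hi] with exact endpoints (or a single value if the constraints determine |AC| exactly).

|AC| ∈ [3, 85]  (≈ [3.0000, 85.0000])

|AB| ∈ [27, 41]
|BC| ∈ {44}
|AC| ∈ [3, 85]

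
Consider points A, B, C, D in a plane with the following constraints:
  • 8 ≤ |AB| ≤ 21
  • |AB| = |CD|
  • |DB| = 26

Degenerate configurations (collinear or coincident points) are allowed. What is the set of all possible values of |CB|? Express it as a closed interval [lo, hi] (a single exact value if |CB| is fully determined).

|CB| ∈ [5, 47]  (≈ [5.0000, 47.0000])

|AB| ∈ [8, 21]
|BD| ∈ {26}
|CD| ∈ [8, 21]
|AD| ∈ [5, 47]
|BC| ∈ [5, 47]
|AC| ∈ [0, 68]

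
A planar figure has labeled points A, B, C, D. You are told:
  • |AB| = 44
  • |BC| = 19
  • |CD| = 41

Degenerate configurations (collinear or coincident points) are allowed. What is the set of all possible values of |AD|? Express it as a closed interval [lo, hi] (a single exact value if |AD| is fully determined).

|AB| ∈ {44}
|BC| ∈ {19}
|CD| ∈ {41}
|AC| ∈ [25, 63]
|BD| ∈ [22, 60]
|AD| ∈ [0, 104]

|AD| ∈ [0, 104]  (≈ [0.0000, 104.0000])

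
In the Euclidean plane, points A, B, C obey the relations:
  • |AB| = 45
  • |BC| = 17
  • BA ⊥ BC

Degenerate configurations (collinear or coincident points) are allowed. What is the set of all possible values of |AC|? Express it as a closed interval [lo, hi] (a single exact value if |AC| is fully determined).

|AB| ∈ {45}
|BC| ∈ {17}
|AC| ∈ {√(2314)}

|AC| = √(2314)  (≈ 48.1041)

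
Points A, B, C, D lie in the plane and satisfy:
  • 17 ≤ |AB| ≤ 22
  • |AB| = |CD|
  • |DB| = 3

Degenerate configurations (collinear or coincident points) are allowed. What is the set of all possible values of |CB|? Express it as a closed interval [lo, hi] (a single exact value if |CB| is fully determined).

|AB| ∈ [17, 22]
|BD| ∈ {3}
|CD| ∈ [17, 22]
|AD| ∈ [14, 25]
|BC| ∈ [14, 25]
|AC| ∈ [0, 47]

|CB| ∈ [14, 25]  (≈ [14.0000, 25.0000])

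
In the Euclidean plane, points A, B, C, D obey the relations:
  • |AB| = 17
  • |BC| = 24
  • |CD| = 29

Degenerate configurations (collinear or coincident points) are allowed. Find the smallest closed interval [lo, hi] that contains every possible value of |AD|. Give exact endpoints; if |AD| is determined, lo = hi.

|AB| ∈ {17}
|BC| ∈ {24}
|CD| ∈ {29}
|AC| ∈ [7, 41]
|BD| ∈ [5, 53]
|AD| ∈ [0, 70]

|AD| ∈ [0, 70]  (≈ [0.0000, 70.0000])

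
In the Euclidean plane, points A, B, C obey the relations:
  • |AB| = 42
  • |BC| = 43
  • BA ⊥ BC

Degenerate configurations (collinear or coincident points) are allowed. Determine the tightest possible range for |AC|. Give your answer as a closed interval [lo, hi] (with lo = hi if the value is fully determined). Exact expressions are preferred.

|AB| ∈ {42}
|BC| ∈ {43}
|AC| ∈ {√(3613)}

|AC| = √(3613)  (≈ 60.1082)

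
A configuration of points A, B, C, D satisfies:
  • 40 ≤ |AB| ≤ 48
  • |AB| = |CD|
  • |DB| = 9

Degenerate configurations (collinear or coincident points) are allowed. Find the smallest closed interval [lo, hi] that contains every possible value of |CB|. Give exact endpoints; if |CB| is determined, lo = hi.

|CB| ∈ [31, 57]  (≈ [31.0000, 57.0000])

|AB| ∈ [40, 48]
|BD| ∈ {9}
|CD| ∈ [40, 48]
|AD| ∈ [31, 57]
|BC| ∈ [31, 57]
|AC| ∈ [0, 105]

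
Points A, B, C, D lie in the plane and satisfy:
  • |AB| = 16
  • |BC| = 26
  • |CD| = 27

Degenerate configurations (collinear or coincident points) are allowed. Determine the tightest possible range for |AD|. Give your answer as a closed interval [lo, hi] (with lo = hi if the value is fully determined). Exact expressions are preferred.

|AB| ∈ {16}
|BC| ∈ {26}
|CD| ∈ {27}
|AC| ∈ [10, 42]
|BD| ∈ [1, 53]
|AD| ∈ [0, 69]

|AD| ∈ [0, 69]  (≈ [0.0000, 69.0000])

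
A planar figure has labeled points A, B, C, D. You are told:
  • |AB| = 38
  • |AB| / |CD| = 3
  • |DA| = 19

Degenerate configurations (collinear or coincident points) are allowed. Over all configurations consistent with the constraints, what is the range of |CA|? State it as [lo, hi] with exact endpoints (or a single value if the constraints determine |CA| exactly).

|AB| ∈ {38}
|AD| ∈ {19}
|CD| ∈ {38/3}
|BD| ∈ [19, 57]
|AC| ∈ [19/3, 95/3]
|BC| ∈ [19/3, 209/3]

|CA| ∈ [19/3, 95/3]  (≈ [6.3333, 31.6667])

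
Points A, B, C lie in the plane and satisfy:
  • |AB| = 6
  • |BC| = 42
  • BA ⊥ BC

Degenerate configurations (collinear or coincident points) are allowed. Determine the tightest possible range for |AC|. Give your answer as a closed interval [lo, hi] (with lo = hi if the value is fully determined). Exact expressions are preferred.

|AB| ∈ {6}
|BC| ∈ {42}
|AC| ∈ {30·√(2)}

|AC| = 30·√(2)  (≈ 42.4264)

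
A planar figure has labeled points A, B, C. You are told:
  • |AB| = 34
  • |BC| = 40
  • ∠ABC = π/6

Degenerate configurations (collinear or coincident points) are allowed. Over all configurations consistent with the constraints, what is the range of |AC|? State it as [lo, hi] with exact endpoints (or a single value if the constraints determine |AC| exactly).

|AC| = 2·√(689 - 340·√(3))  (≈ 20.0103)

|AB| ∈ {34}
|BC| ∈ {40}
|AC| ∈ {2·√(689 - 340·√(3))}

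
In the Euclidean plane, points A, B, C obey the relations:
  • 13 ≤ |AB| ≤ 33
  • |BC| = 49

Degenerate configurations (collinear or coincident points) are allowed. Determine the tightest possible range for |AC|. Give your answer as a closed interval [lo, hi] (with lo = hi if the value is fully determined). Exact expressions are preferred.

|AB| ∈ [13, 33]
|BC| ∈ {49}
|AC| ∈ [16, 82]

|AC| ∈ [16, 82]  (≈ [16.0000, 82.0000])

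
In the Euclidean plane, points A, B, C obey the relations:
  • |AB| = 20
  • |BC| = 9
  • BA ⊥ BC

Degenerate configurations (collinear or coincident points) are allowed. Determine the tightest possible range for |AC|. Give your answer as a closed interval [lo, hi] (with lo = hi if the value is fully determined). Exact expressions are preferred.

|AB| ∈ {20}
|BC| ∈ {9}
|AC| ∈ {√(481)}

|AC| = √(481)  (≈ 21.9317)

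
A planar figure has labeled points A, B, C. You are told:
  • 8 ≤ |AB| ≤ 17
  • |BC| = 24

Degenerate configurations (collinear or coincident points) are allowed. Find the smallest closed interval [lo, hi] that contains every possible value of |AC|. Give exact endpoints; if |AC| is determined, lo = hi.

|AC| ∈ [7, 41]  (≈ [7.0000, 41.0000])

|AB| ∈ [8, 17]
|BC| ∈ {24}
|AC| ∈ [7, 41]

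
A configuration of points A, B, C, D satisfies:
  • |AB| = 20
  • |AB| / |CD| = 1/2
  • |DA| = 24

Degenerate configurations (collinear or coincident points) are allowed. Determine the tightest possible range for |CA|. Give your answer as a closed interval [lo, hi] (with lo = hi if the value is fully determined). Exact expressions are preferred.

|AB| ∈ {20}
|AD| ∈ {24}
|CD| ∈ {40}
|BD| ∈ [4, 44]
|AC| ∈ [16, 64]
|BC| ∈ [0, 84]

|CA| ∈ [16, 64]  (≈ [16.0000, 64.0000])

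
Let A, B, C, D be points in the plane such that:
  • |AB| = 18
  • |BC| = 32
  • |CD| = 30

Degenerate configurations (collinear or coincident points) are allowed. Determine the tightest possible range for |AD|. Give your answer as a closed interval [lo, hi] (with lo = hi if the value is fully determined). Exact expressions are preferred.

|AB| ∈ {18}
|BC| ∈ {32}
|CD| ∈ {30}
|AC| ∈ [14, 50]
|BD| ∈ [2, 62]
|AD| ∈ [0, 80]

|AD| ∈ [0, 80]  (≈ [0.0000, 80.0000])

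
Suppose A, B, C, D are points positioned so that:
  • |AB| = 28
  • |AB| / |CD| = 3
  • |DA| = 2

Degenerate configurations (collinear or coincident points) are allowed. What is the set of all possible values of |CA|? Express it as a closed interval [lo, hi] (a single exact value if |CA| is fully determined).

|AB| ∈ {28}
|AD| ∈ {2}
|CD| ∈ {28/3}
|BD| ∈ [26, 30]
|AC| ∈ [22/3, 34/3]
|BC| ∈ [50/3, 118/3]

|CA| ∈ [22/3, 34/3]  (≈ [7.3333, 11.3333])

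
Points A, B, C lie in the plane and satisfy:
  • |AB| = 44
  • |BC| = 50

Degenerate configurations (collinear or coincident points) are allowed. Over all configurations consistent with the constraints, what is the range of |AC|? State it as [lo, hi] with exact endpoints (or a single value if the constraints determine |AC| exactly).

|AB| ∈ {44}
|BC| ∈ {50}
|AC| ∈ [6, 94]

|AC| ∈ [6, 94]  (≈ [6.0000, 94.0000])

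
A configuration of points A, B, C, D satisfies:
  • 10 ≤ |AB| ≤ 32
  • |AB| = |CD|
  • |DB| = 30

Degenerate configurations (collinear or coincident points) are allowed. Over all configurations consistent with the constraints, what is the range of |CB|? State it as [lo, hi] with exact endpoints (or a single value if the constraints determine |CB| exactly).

|CB| ∈ [0, 62]  (≈ [0.0000, 62.0000])

|AB| ∈ [10, 32]
|BD| ∈ {30}
|CD| ∈ [10, 32]
|AD| ∈ [0, 62]
|BC| ∈ [0, 62]
|AC| ∈ [0, 94]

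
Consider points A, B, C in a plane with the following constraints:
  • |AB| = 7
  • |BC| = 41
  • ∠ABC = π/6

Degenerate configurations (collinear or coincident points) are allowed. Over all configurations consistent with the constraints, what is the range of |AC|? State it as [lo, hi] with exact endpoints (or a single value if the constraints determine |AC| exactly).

|AB| ∈ {7}
|BC| ∈ {41}
|AC| ∈ {√(1730 - 287·√(3))}

|AC| = √(1730 - 287·√(3))  (≈ 35.1127)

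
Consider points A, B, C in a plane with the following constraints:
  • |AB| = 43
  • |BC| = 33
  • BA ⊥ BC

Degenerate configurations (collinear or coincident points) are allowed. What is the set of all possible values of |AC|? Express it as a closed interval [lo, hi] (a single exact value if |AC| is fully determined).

|AC| = √(2938)  (≈ 54.2033)

|AB| ∈ {43}
|BC| ∈ {33}
|AC| ∈ {√(2938)}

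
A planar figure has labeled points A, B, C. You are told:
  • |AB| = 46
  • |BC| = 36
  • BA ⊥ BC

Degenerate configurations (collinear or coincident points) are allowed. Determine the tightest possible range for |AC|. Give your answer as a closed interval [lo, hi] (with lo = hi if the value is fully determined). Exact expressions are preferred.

|AB| ∈ {46}
|BC| ∈ {36}
|AC| ∈ {2·√(853)}

|AC| = 2·√(853)  (≈ 58.4123)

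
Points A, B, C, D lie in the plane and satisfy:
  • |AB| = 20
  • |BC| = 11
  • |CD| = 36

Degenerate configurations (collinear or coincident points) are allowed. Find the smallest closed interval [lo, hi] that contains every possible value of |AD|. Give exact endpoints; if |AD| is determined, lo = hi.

|AB| ∈ {20}
|BC| ∈ {11}
|CD| ∈ {36}
|AC| ∈ [9, 31]
|BD| ∈ [25, 47]
|AD| ∈ [5, 67]

|AD| ∈ [5, 67]  (≈ [5.0000, 67.0000])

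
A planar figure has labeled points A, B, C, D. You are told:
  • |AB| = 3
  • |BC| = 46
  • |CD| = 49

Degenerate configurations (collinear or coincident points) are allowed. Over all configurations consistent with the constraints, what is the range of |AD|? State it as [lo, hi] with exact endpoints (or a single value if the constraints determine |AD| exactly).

|AB| ∈ {3}
|BC| ∈ {46}
|CD| ∈ {49}
|AC| ∈ [43, 49]
|BD| ∈ [3, 95]
|AD| ∈ [0, 98]

|AD| ∈ [0, 98]  (≈ [0.0000, 98.0000])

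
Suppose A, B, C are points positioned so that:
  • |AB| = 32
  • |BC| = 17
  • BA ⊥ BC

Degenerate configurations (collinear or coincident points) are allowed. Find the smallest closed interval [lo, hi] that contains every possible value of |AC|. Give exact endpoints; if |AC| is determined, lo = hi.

|AB| ∈ {32}
|BC| ∈ {17}
|AC| ∈ {√(1313)}

|AC| = √(1313)  (≈ 36.2353)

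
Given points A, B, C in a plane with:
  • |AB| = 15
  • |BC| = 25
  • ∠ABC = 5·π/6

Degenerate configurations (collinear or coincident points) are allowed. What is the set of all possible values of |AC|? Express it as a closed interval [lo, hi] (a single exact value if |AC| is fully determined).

|AB| ∈ {15}
|BC| ∈ {25}
|AC| ∈ {5·√(15·√(3) + 34)}

|AC| = 5·√(15·√(3) + 34)  (≈ 38.7236)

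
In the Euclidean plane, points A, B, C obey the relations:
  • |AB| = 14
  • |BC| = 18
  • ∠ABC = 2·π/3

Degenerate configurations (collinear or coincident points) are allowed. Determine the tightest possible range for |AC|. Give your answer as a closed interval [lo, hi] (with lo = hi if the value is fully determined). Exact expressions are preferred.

|AC| = 2·√(193)  (≈ 27.7849)

|AB| ∈ {14}
|BC| ∈ {18}
|AC| ∈ {2·√(193)}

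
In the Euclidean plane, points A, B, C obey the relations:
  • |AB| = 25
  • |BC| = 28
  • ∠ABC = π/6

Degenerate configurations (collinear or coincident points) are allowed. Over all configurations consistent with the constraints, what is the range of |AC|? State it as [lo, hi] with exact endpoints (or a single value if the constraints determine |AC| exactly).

|AB| ∈ {25}
|BC| ∈ {28}
|AC| ∈ {√(1409 - 700·√(3))}

|AC| = √(1409 - 700·√(3))  (≈ 14.0201)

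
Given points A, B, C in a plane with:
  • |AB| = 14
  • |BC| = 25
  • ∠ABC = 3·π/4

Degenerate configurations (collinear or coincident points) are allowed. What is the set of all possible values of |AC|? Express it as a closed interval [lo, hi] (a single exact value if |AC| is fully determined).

|AB| ∈ {14}
|BC| ∈ {25}
|AC| ∈ {√(350·√(2) + 821)}

|AC| = √(350·√(2) + 821)  (≈ 36.2764)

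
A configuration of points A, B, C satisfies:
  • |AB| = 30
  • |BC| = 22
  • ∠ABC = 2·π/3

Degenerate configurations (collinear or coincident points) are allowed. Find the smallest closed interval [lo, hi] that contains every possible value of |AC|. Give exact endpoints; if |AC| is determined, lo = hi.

|AC| = 2·√(511)  (≈ 45.2106)

|AB| ∈ {30}
|BC| ∈ {22}
|AC| ∈ {2·√(511)}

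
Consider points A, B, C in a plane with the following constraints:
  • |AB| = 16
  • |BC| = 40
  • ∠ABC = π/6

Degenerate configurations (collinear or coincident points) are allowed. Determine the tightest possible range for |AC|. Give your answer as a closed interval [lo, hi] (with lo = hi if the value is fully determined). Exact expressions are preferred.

|AB| ∈ {16}
|BC| ∈ {40}
|AC| ∈ {8·√(29 - 10·√(3))}

|AC| = 8·√(29 - 10·√(3))  (≈ 27.3402)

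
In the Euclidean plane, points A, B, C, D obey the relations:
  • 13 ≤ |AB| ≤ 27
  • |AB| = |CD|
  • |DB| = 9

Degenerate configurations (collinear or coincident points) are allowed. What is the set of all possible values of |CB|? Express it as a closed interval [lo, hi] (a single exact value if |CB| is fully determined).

|AB| ∈ [13, 27]
|BD| ∈ {9}
|CD| ∈ [13, 27]
|AD| ∈ [4, 36]
|BC| ∈ [4, 36]
|AC| ∈ [0, 63]

|CB| ∈ [4, 36]  (≈ [4.0000, 36.0000])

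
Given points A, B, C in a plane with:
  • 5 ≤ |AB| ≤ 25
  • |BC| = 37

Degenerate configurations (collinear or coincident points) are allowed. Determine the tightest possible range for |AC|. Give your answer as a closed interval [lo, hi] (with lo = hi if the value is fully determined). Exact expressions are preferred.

|AB| ∈ [5, 25]
|BC| ∈ {37}
|AC| ∈ [12, 62]

|AC| ∈ [12, 62]  (≈ [12.0000, 62.0000])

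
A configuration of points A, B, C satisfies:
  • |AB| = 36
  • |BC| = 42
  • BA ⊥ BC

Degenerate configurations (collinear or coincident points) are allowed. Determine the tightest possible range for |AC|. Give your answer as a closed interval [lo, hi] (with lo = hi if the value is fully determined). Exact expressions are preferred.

|AC| = 6·√(85)  (≈ 55.3173)

|AB| ∈ {36}
|BC| ∈ {42}
|AC| ∈ {6·√(85)}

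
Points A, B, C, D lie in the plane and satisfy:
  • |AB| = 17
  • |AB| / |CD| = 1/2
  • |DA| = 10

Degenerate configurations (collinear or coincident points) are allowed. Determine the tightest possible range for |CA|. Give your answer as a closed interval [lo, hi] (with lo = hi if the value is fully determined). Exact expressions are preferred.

|AB| ∈ {17}
|AD| ∈ {10}
|CD| ∈ {34}
|BD| ∈ [7, 27]
|AC| ∈ [24, 44]
|BC| ∈ [7, 61]

|CA| ∈ [24, 44]  (≈ [24.0000, 44.0000])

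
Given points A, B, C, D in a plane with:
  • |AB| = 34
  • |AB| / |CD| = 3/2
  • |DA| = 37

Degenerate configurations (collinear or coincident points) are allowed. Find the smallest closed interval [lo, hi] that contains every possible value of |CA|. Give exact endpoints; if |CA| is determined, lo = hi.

|AB| ∈ {34}
|AD| ∈ {37}
|CD| ∈ {68/3}
|BD| ∈ [3, 71]
|AC| ∈ [43/3, 179/3]
|BC| ∈ [0, 281/3]

|CA| ∈ [43/3, 179/3]  (≈ [14.3333, 59.6667])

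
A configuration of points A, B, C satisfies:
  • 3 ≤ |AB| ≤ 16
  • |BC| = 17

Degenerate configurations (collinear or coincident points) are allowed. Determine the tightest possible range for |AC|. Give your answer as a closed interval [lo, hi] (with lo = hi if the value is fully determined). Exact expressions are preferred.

|AC| ∈ [1, 33]  (≈ [1.0000, 33.0000])

|AB| ∈ [3, 16]
|BC| ∈ {17}
|AC| ∈ [1, 33]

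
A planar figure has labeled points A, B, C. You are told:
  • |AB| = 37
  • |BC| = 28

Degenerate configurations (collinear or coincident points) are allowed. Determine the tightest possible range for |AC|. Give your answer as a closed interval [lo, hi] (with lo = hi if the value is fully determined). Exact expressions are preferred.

|AB| ∈ {37}
|BC| ∈ {28}
|AC| ∈ [9, 65]

|AC| ∈ [9, 65]  (≈ [9.0000, 65.0000])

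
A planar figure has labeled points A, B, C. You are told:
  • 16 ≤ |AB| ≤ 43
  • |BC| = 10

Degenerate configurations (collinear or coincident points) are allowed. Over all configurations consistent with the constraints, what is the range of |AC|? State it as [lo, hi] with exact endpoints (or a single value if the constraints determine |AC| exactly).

|AB| ∈ [16, 43]
|BC| ∈ {10}
|AC| ∈ [6, 53]

|AC| ∈ [6, 53]  (≈ [6.0000, 53.0000])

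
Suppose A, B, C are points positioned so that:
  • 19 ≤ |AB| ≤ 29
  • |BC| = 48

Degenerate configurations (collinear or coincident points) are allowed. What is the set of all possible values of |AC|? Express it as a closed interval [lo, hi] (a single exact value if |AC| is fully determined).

|AC| ∈ [19, 77]  (≈ [19.0000, 77.0000])

|AB| ∈ [19, 29]
|BC| ∈ {48}
|AC| ∈ [19, 77]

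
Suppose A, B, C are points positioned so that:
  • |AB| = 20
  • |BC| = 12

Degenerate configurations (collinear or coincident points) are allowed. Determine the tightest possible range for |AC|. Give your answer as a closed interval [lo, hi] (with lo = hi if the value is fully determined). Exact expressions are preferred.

|AB| ∈ {20}
|BC| ∈ {12}
|AC| ∈ [8, 32]

|AC| ∈ [8, 32]  (≈ [8.0000, 32.0000])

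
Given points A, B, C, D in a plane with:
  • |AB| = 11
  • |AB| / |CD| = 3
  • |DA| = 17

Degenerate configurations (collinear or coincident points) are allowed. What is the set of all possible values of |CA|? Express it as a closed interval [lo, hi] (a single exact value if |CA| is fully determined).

|AB| ∈ {11}
|AD| ∈ {17}
|CD| ∈ {11/3}
|BD| ∈ [6, 28]
|AC| ∈ [40/3, 62/3]
|BC| ∈ [7/3, 95/3]

|CA| ∈ [40/3, 62/3]  (≈ [13.3333, 20.6667])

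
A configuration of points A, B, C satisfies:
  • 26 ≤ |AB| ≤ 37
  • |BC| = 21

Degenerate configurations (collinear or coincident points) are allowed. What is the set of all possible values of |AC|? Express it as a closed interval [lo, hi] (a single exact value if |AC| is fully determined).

|AB| ∈ [26, 37]
|BC| ∈ {21}
|AC| ∈ [5, 58]

|AC| ∈ [5, 58]  (≈ [5.0000, 58.0000])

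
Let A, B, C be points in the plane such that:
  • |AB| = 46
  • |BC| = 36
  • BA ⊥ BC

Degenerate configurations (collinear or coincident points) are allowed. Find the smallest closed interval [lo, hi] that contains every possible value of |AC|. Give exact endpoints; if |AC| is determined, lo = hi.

|AB| ∈ {46}
|BC| ∈ {36}
|AC| ∈ {2·√(853)}

|AC| = 2·√(853)  (≈ 58.4123)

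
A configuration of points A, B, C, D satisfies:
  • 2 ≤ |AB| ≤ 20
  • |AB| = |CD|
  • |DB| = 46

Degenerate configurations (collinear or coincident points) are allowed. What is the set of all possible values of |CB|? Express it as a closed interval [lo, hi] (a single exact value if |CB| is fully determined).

|AB| ∈ [2, 20]
|BD| ∈ {46}
|CD| ∈ [2, 20]
|AD| ∈ [26, 66]
|BC| ∈ [26, 66]
|AC| ∈ [6, 86]

|CB| ∈ [26, 66]  (≈ [26.0000, 66.0000])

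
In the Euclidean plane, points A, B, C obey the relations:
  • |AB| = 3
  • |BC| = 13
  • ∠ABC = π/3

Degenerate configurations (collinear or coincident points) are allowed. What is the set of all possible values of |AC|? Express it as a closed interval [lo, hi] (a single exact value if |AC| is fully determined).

|AB| ∈ {3}
|BC| ∈ {13}
|AC| ∈ {√(139)}

|AC| = √(139)  (≈ 11.7898)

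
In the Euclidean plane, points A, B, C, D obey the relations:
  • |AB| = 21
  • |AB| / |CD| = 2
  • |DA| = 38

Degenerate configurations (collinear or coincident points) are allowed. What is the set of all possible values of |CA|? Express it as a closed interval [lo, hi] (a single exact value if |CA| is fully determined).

|AB| ∈ {21}
|AD| ∈ {38}
|CD| ∈ {21/2}
|BD| ∈ [17, 59]
|AC| ∈ [55/2, 97/2]
|BC| ∈ [13/2, 139/2]

|CA| ∈ [55/2, 97/2]  (≈ [27.5000, 48.5000])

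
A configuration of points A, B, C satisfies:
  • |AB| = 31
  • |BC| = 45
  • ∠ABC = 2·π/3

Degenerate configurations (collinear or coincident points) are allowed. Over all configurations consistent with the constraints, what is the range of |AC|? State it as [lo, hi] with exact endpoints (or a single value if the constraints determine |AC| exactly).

|AB| ∈ {31}
|BC| ∈ {45}
|AC| ∈ {√(4381)}

|AC| = √(4381)  (≈ 66.1891)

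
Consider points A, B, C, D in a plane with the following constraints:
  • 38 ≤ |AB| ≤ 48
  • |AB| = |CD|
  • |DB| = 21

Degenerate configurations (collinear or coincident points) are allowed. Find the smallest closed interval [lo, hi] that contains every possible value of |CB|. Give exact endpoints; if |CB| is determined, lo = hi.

|CB| ∈ [17, 69]  (≈ [17.0000, 69.0000])

|AB| ∈ [38, 48]
|BD| ∈ {21}
|CD| ∈ [38, 48]
|AD| ∈ [17, 69]
|BC| ∈ [17, 69]
|AC| ∈ [0, 117]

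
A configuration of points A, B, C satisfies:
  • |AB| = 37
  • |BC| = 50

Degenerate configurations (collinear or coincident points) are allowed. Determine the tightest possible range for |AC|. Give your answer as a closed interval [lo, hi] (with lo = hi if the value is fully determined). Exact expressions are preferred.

|AB| ∈ {37}
|BC| ∈ {50}
|AC| ∈ [13, 87]

|AC| ∈ [13, 87]  (≈ [13.0000, 87.0000])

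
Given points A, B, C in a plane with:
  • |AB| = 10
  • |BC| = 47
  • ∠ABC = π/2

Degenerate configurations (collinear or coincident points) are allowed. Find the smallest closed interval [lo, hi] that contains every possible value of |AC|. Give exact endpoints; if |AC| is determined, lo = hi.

|AB| ∈ {10}
|BC| ∈ {47}
|AC| ∈ {√(2309)}

|AC| = √(2309)  (≈ 48.0521)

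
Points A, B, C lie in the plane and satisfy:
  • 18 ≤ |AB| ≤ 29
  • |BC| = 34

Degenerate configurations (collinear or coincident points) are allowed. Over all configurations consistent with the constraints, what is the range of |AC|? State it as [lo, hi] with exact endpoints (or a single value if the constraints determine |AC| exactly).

|AB| ∈ [18, 29]
|BC| ∈ {34}
|AC| ∈ [5, 63]

|AC| ∈ [5, 63]  (≈ [5.0000, 63.0000])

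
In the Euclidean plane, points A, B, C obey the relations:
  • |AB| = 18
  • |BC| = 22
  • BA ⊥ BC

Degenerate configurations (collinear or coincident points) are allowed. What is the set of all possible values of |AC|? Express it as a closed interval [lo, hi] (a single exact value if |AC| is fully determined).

|AB| ∈ {18}
|BC| ∈ {22}
|AC| ∈ {2·√(202)}

|AC| = 2·√(202)  (≈ 28.4253)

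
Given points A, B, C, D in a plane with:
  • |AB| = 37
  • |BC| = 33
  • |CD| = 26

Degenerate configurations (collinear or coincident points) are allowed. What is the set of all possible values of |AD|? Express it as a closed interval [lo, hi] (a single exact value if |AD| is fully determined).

|AB| ∈ {37}
|BC| ∈ {33}
|CD| ∈ {26}
|AC| ∈ [4, 70]
|BD| ∈ [7, 59]
|AD| ∈ [0, 96]

|AD| ∈ [0, 96]  (≈ [0.0000, 96.0000])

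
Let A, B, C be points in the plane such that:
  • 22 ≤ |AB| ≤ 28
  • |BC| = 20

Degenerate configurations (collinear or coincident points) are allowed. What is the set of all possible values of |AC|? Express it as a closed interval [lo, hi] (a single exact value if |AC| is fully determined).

|AB| ∈ [22, 28]
|BC| ∈ {20}
|AC| ∈ [2, 48]

|AC| ∈ [2, 48]  (≈ [2.0000, 48.0000])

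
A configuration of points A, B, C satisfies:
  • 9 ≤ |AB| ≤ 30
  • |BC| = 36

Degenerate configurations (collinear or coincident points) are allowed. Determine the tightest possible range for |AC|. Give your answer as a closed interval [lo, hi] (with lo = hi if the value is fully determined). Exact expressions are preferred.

|AB| ∈ [9, 30]
|BC| ∈ {36}
|AC| ∈ [6, 66]

|AC| ∈ [6, 66]  (≈ [6.0000, 66.0000])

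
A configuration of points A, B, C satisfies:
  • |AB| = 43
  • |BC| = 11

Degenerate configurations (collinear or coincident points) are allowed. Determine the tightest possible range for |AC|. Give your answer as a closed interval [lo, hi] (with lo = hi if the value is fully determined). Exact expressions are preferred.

|AB| ∈ {43}
|BC| ∈ {11}
|AC| ∈ [32, 54]

|AC| ∈ [32, 54]  (≈ [32.0000, 54.0000])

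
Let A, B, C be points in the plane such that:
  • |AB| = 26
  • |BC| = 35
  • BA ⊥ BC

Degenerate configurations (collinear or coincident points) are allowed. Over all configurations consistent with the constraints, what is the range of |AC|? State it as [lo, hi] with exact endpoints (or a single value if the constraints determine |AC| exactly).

|AB| ∈ {26}
|BC| ∈ {35}
|AC| ∈ {√(1901)}

|AC| = √(1901)  (≈ 43.6005)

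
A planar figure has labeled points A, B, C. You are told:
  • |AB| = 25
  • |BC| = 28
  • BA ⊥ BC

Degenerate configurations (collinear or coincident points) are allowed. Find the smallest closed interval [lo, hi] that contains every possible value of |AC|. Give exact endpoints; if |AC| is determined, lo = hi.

|AC| = √(1409)  (≈ 37.5366)

|AB| ∈ {25}
|BC| ∈ {28}
|AC| ∈ {√(1409)}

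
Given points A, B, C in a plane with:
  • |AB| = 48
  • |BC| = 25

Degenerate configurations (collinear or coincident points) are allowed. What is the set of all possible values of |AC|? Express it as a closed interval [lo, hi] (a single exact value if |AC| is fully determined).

|AB| ∈ {48}
|BC| ∈ {25}
|AC| ∈ [23, 73]

|AC| ∈ [23, 73]  (≈ [23.0000, 73.0000])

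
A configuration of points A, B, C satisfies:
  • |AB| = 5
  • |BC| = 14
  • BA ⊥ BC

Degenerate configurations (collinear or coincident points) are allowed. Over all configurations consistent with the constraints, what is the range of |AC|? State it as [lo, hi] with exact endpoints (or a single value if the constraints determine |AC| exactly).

|AB| ∈ {5}
|BC| ∈ {14}
|AC| ∈ {√(221)}

|AC| = √(221)  (≈ 14.8661)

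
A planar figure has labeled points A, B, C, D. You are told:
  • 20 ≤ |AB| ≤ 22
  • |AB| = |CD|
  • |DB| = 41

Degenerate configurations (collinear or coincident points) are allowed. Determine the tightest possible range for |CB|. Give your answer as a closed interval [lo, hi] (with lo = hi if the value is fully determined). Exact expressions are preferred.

|CB| ∈ [19, 63]  (≈ [19.0000, 63.0000])

|AB| ∈ [20, 22]
|BD| ∈ {41}
|CD| ∈ [20, 22]
|AD| ∈ [19, 63]
|BC| ∈ [19, 63]
|AC| ∈ [0, 85]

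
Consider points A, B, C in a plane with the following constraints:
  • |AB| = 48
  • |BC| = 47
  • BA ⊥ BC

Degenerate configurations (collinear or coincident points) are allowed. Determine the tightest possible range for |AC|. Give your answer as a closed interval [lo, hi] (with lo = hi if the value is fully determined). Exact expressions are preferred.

|AC| = √(4513)  (≈ 67.1789)

|AB| ∈ {48}
|BC| ∈ {47}
|AC| ∈ {√(4513)}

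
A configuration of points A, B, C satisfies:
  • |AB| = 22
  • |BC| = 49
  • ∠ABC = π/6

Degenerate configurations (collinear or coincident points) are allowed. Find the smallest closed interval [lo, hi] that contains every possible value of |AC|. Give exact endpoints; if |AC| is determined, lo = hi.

|AC| = √(2885 - 1078·√(3))  (≈ 31.9037)

|AB| ∈ {22}
|BC| ∈ {49}
|AC| ∈ {√(2885 - 1078·√(3))}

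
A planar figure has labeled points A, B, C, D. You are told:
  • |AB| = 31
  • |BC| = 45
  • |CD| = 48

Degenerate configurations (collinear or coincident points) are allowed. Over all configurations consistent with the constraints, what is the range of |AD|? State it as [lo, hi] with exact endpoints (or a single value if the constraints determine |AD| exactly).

|AD| ∈ [0, 124]  (≈ [0.0000, 124.0000])

|AB| ∈ {31}
|BC| ∈ {45}
|CD| ∈ {48}
|AC| ∈ [14, 76]
|BD| ∈ [3, 93]
|AD| ∈ [0, 124]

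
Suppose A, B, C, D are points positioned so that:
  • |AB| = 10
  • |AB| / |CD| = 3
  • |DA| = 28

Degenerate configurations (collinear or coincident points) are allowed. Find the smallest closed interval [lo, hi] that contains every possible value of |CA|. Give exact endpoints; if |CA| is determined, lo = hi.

|AB| ∈ {10}
|AD| ∈ {28}
|CD| ∈ {10/3}
|BD| ∈ [18, 38]
|AC| ∈ [74/3, 94/3]
|BC| ∈ [44/3, 124/3]

|CA| ∈ [74/3, 94/3]  (≈ [24.6667, 31.3333])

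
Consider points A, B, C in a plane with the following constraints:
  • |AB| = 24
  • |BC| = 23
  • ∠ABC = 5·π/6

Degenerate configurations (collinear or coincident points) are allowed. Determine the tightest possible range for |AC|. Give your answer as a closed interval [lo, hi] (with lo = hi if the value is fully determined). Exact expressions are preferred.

|AB| ∈ {24}
|BC| ∈ {23}
|AC| ∈ {√(552·√(3) + 1105)}

|AC| = √(552·√(3) + 1105)  (≈ 45.3993)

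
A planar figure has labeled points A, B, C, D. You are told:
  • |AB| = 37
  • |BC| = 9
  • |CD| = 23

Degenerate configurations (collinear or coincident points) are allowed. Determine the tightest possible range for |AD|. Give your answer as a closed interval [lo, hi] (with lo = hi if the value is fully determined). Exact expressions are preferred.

|AD| ∈ [5, 69]  (≈ [5.0000, 69.0000])

|AB| ∈ {37}
|BC| ∈ {9}
|CD| ∈ {23}
|AC| ∈ [28, 46]
|BD| ∈ [14, 32]
|AD| ∈ [5, 69]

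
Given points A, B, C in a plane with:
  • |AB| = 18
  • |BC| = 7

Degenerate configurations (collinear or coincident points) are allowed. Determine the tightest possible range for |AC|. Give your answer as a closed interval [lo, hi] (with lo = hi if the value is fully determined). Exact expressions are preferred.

|AB| ∈ {18}
|BC| ∈ {7}
|AC| ∈ [11, 25]

|AC| ∈ [11, 25]  (≈ [11.0000, 25.0000])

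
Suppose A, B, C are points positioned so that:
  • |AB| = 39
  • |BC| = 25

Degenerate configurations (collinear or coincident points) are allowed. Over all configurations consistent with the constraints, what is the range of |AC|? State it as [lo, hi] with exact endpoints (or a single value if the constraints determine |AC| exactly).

|AB| ∈ {39}
|BC| ∈ {25}
|AC| ∈ [14, 64]

|AC| ∈ [14, 64]  (≈ [14.0000, 64.0000])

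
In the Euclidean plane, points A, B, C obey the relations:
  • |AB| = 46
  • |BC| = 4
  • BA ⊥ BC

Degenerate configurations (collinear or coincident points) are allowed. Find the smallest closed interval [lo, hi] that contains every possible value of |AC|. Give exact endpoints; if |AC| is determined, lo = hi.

|AC| = 2·√(533)  (≈ 46.1736)

|AB| ∈ {46}
|BC| ∈ {4}
|AC| ∈ {2·√(533)}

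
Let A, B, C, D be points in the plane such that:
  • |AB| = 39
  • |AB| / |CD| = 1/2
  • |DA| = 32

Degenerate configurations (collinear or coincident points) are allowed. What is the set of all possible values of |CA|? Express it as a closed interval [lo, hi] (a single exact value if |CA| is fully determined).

|CA| ∈ [46, 110]  (≈ [46.0000, 110.0000])

|AB| ∈ {39}
|AD| ∈ {32}
|CD| ∈ {78}
|BD| ∈ [7, 71]
|AC| ∈ [46, 110]
|BC| ∈ [7, 149]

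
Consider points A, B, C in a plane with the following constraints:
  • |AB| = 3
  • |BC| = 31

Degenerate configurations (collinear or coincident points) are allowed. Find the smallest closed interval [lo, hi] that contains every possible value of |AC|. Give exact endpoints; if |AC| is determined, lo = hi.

|AC| ∈ [28, 34]  (≈ [28.0000, 34.0000])

|AB| ∈ {3}
|BC| ∈ {31}
|AC| ∈ [28, 34]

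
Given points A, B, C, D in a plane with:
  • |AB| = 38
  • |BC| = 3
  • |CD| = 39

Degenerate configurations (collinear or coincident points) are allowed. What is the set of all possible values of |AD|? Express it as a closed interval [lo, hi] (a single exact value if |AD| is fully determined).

|AD| ∈ [0, 80]  (≈ [0.0000, 80.0000])

|AB| ∈ {38}
|BC| ∈ {3}
|CD| ∈ {39}
|AC| ∈ [35, 41]
|BD| ∈ [36, 42]
|AD| ∈ [0, 80]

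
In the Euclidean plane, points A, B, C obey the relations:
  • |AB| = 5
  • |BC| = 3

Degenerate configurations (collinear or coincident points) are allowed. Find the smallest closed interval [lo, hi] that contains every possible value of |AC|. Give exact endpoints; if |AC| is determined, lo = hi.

|AB| ∈ {5}
|BC| ∈ {3}
|AC| ∈ [2, 8]

|AC| ∈ [2, 8]  (≈ [2.0000, 8.0000])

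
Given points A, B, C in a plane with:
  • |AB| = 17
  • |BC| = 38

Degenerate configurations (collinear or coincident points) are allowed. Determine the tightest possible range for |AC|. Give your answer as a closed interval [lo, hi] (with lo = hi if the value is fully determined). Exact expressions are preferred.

|AC| ∈ [21, 55]  (≈ [21.0000, 55.0000])

|AB| ∈ {17}
|BC| ∈ {38}
|AC| ∈ [21, 55]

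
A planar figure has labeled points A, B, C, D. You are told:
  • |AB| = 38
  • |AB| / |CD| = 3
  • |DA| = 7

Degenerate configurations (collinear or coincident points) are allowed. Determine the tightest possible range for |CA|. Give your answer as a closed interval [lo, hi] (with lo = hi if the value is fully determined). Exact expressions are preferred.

|AB| ∈ {38}
|AD| ∈ {7}
|CD| ∈ {38/3}
|BD| ∈ [31, 45]
|AC| ∈ [17/3, 59/3]
|BC| ∈ [55/3, 173/3]

|CA| ∈ [17/3, 59/3]  (≈ [5.6667, 19.6667])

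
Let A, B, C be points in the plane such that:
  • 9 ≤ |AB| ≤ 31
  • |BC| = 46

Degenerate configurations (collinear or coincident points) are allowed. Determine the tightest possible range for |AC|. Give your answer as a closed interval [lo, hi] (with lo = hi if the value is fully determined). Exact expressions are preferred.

|AB| ∈ [9, 31]
|BC| ∈ {46}
|AC| ∈ [15, 77]

|AC| ∈ [15, 77]  (≈ [15.0000, 77.0000])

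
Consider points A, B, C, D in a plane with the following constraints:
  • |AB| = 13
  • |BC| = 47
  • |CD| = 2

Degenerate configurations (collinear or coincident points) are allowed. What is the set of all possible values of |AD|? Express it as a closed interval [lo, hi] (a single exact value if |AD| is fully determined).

|AD| ∈ [32, 62]  (≈ [32.0000, 62.0000])

|AB| ∈ {13}
|BC| ∈ {47}
|CD| ∈ {2}
|AC| ∈ [34, 60]
|BD| ∈ [45, 49]
|AD| ∈ [32, 62]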